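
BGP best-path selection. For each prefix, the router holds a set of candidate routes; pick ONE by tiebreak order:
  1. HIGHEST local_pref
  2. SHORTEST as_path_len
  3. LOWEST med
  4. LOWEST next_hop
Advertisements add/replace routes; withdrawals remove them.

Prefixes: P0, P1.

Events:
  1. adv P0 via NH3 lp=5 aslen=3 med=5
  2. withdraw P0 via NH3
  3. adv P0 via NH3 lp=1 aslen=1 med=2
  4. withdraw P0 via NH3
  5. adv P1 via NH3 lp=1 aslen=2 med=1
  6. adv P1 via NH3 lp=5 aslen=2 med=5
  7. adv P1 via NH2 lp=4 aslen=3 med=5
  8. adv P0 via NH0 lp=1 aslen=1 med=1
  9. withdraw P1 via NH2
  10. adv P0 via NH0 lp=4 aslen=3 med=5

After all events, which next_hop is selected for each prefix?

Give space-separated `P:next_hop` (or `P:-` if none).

Answer: P0:NH0 P1:NH3

Derivation:
Op 1: best P0=NH3 P1=-
Op 2: best P0=- P1=-
Op 3: best P0=NH3 P1=-
Op 4: best P0=- P1=-
Op 5: best P0=- P1=NH3
Op 6: best P0=- P1=NH3
Op 7: best P0=- P1=NH3
Op 8: best P0=NH0 P1=NH3
Op 9: best P0=NH0 P1=NH3
Op 10: best P0=NH0 P1=NH3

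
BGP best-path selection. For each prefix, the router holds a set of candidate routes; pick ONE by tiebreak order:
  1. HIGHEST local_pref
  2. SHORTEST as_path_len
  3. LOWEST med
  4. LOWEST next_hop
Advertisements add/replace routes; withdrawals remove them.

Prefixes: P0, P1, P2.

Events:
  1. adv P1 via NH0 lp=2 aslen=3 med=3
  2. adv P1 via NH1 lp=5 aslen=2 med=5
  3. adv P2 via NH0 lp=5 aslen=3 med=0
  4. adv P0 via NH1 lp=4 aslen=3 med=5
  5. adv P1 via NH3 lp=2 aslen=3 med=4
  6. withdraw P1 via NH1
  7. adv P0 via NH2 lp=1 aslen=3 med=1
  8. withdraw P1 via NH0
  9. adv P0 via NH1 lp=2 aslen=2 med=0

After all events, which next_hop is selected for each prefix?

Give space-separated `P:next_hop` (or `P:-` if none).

Answer: P0:NH1 P1:NH3 P2:NH0

Derivation:
Op 1: best P0=- P1=NH0 P2=-
Op 2: best P0=- P1=NH1 P2=-
Op 3: best P0=- P1=NH1 P2=NH0
Op 4: best P0=NH1 P1=NH1 P2=NH0
Op 5: best P0=NH1 P1=NH1 P2=NH0
Op 6: best P0=NH1 P1=NH0 P2=NH0
Op 7: best P0=NH1 P1=NH0 P2=NH0
Op 8: best P0=NH1 P1=NH3 P2=NH0
Op 9: best P0=NH1 P1=NH3 P2=NH0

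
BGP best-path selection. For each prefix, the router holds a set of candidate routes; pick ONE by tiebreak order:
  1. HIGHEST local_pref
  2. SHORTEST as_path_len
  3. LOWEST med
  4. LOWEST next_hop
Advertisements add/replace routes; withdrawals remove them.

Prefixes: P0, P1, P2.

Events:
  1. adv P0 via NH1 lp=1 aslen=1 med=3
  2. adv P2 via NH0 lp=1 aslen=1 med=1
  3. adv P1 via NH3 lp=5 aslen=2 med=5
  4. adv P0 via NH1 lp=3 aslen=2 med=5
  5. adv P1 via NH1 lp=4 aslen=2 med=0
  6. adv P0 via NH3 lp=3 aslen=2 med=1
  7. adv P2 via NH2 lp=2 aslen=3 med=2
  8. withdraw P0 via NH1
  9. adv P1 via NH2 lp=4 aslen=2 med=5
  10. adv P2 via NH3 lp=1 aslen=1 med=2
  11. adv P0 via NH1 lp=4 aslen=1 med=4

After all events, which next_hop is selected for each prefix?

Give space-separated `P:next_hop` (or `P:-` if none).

Op 1: best P0=NH1 P1=- P2=-
Op 2: best P0=NH1 P1=- P2=NH0
Op 3: best P0=NH1 P1=NH3 P2=NH0
Op 4: best P0=NH1 P1=NH3 P2=NH0
Op 5: best P0=NH1 P1=NH3 P2=NH0
Op 6: best P0=NH3 P1=NH3 P2=NH0
Op 7: best P0=NH3 P1=NH3 P2=NH2
Op 8: best P0=NH3 P1=NH3 P2=NH2
Op 9: best P0=NH3 P1=NH3 P2=NH2
Op 10: best P0=NH3 P1=NH3 P2=NH2
Op 11: best P0=NH1 P1=NH3 P2=NH2

Answer: P0:NH1 P1:NH3 P2:NH2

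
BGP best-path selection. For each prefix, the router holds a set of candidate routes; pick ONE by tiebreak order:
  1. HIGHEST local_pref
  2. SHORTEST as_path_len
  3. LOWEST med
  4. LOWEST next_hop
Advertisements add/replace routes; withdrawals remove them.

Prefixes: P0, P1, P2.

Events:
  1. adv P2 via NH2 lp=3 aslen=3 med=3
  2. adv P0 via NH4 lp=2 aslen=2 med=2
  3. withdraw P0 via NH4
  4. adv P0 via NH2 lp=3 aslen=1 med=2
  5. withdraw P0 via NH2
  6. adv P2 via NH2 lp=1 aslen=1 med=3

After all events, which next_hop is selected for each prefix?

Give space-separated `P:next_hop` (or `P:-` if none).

Answer: P0:- P1:- P2:NH2

Derivation:
Op 1: best P0=- P1=- P2=NH2
Op 2: best P0=NH4 P1=- P2=NH2
Op 3: best P0=- P1=- P2=NH2
Op 4: best P0=NH2 P1=- P2=NH2
Op 5: best P0=- P1=- P2=NH2
Op 6: best P0=- P1=- P2=NH2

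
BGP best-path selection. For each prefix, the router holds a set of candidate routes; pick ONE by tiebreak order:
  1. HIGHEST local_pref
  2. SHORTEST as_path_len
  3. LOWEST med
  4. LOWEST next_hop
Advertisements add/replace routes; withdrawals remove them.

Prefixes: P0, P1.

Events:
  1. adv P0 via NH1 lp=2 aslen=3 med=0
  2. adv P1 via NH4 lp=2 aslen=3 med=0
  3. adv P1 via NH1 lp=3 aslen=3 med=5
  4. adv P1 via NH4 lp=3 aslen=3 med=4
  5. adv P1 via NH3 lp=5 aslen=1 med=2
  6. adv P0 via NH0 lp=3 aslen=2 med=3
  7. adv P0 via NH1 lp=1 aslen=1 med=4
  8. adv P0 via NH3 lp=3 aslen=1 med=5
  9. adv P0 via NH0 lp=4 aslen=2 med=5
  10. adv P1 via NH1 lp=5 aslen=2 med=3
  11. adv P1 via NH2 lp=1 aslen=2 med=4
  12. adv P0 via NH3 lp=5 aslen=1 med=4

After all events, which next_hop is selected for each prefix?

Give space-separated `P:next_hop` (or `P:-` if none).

Answer: P0:NH3 P1:NH3

Derivation:
Op 1: best P0=NH1 P1=-
Op 2: best P0=NH1 P1=NH4
Op 3: best P0=NH1 P1=NH1
Op 4: best P0=NH1 P1=NH4
Op 5: best P0=NH1 P1=NH3
Op 6: best P0=NH0 P1=NH3
Op 7: best P0=NH0 P1=NH3
Op 8: best P0=NH3 P1=NH3
Op 9: best P0=NH0 P1=NH3
Op 10: best P0=NH0 P1=NH3
Op 11: best P0=NH0 P1=NH3
Op 12: best P0=NH3 P1=NH3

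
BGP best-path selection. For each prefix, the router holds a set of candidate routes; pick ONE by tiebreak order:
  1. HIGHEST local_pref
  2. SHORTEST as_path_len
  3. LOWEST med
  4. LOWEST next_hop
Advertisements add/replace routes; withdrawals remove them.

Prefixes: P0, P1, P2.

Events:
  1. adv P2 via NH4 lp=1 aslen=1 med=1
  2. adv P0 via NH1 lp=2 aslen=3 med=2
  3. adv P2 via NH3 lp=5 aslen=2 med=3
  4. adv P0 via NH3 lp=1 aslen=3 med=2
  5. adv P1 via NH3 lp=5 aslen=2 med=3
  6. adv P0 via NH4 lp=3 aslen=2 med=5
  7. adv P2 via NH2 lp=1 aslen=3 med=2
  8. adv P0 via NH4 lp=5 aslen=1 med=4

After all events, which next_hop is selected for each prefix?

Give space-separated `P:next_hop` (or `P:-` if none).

Answer: P0:NH4 P1:NH3 P2:NH3

Derivation:
Op 1: best P0=- P1=- P2=NH4
Op 2: best P0=NH1 P1=- P2=NH4
Op 3: best P0=NH1 P1=- P2=NH3
Op 4: best P0=NH1 P1=- P2=NH3
Op 5: best P0=NH1 P1=NH3 P2=NH3
Op 6: best P0=NH4 P1=NH3 P2=NH3
Op 7: best P0=NH4 P1=NH3 P2=NH3
Op 8: best P0=NH4 P1=NH3 P2=NH3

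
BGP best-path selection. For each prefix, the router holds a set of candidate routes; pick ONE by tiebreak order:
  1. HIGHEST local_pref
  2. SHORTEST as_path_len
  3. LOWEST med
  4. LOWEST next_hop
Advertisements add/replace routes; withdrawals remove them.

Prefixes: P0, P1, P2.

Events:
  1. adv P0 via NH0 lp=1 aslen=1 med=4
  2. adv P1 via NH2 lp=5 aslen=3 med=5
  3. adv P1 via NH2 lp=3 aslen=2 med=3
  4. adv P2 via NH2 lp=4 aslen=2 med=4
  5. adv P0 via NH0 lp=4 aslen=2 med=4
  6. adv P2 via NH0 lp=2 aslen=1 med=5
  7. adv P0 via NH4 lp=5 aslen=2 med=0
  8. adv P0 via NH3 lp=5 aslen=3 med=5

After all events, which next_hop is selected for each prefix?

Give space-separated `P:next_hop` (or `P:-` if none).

Answer: P0:NH4 P1:NH2 P2:NH2

Derivation:
Op 1: best P0=NH0 P1=- P2=-
Op 2: best P0=NH0 P1=NH2 P2=-
Op 3: best P0=NH0 P1=NH2 P2=-
Op 4: best P0=NH0 P1=NH2 P2=NH2
Op 5: best P0=NH0 P1=NH2 P2=NH2
Op 6: best P0=NH0 P1=NH2 P2=NH2
Op 7: best P0=NH4 P1=NH2 P2=NH2
Op 8: best P0=NH4 P1=NH2 P2=NH2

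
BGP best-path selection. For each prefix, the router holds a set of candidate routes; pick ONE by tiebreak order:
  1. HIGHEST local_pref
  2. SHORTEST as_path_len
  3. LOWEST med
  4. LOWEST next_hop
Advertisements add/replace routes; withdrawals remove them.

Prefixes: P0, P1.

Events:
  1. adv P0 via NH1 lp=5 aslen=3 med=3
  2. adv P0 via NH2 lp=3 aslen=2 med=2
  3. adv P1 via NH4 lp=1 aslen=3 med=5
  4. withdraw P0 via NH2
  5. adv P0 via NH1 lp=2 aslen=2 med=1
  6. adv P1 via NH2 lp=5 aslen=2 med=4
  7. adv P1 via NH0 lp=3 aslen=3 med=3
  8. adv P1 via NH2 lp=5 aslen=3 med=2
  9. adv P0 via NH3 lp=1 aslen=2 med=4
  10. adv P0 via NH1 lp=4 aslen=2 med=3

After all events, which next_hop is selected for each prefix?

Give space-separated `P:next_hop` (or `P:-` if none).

Answer: P0:NH1 P1:NH2

Derivation:
Op 1: best P0=NH1 P1=-
Op 2: best P0=NH1 P1=-
Op 3: best P0=NH1 P1=NH4
Op 4: best P0=NH1 P1=NH4
Op 5: best P0=NH1 P1=NH4
Op 6: best P0=NH1 P1=NH2
Op 7: best P0=NH1 P1=NH2
Op 8: best P0=NH1 P1=NH2
Op 9: best P0=NH1 P1=NH2
Op 10: best P0=NH1 P1=NH2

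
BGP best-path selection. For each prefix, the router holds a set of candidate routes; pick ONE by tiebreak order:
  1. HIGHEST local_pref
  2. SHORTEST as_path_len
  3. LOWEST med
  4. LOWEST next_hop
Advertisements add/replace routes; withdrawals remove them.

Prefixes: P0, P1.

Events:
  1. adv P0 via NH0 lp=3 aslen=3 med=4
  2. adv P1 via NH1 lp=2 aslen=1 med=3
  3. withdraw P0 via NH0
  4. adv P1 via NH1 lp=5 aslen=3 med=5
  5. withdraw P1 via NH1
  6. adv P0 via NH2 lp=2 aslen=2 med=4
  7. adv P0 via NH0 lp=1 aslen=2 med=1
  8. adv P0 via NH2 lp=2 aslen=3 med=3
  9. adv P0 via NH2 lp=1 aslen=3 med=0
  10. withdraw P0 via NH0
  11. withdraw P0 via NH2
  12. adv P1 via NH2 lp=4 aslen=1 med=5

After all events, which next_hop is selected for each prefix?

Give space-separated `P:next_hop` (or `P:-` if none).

Answer: P0:- P1:NH2

Derivation:
Op 1: best P0=NH0 P1=-
Op 2: best P0=NH0 P1=NH1
Op 3: best P0=- P1=NH1
Op 4: best P0=- P1=NH1
Op 5: best P0=- P1=-
Op 6: best P0=NH2 P1=-
Op 7: best P0=NH2 P1=-
Op 8: best P0=NH2 P1=-
Op 9: best P0=NH0 P1=-
Op 10: best P0=NH2 P1=-
Op 11: best P0=- P1=-
Op 12: best P0=- P1=NH2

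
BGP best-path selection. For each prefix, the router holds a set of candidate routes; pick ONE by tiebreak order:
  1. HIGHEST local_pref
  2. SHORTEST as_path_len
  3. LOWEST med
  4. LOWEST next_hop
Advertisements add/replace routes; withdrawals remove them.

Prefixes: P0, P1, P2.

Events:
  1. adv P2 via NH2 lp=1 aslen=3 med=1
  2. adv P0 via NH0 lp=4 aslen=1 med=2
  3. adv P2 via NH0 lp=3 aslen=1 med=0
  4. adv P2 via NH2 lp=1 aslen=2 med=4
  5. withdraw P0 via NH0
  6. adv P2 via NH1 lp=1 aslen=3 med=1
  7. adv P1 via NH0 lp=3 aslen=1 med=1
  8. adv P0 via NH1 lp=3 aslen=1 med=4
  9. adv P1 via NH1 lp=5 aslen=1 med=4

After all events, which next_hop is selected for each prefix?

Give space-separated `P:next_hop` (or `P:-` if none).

Op 1: best P0=- P1=- P2=NH2
Op 2: best P0=NH0 P1=- P2=NH2
Op 3: best P0=NH0 P1=- P2=NH0
Op 4: best P0=NH0 P1=- P2=NH0
Op 5: best P0=- P1=- P2=NH0
Op 6: best P0=- P1=- P2=NH0
Op 7: best P0=- P1=NH0 P2=NH0
Op 8: best P0=NH1 P1=NH0 P2=NH0
Op 9: best P0=NH1 P1=NH1 P2=NH0

Answer: P0:NH1 P1:NH1 P2:NH0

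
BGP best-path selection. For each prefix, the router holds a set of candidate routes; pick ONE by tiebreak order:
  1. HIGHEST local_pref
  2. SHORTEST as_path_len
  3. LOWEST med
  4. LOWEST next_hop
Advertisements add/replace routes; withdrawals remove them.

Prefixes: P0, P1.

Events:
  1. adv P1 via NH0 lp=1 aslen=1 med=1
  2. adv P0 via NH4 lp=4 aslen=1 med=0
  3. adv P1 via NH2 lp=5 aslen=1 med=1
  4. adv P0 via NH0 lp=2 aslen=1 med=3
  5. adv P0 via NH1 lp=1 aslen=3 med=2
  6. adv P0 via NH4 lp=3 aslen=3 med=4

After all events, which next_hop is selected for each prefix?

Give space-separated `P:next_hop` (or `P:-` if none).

Op 1: best P0=- P1=NH0
Op 2: best P0=NH4 P1=NH0
Op 3: best P0=NH4 P1=NH2
Op 4: best P0=NH4 P1=NH2
Op 5: best P0=NH4 P1=NH2
Op 6: best P0=NH4 P1=NH2

Answer: P0:NH4 P1:NH2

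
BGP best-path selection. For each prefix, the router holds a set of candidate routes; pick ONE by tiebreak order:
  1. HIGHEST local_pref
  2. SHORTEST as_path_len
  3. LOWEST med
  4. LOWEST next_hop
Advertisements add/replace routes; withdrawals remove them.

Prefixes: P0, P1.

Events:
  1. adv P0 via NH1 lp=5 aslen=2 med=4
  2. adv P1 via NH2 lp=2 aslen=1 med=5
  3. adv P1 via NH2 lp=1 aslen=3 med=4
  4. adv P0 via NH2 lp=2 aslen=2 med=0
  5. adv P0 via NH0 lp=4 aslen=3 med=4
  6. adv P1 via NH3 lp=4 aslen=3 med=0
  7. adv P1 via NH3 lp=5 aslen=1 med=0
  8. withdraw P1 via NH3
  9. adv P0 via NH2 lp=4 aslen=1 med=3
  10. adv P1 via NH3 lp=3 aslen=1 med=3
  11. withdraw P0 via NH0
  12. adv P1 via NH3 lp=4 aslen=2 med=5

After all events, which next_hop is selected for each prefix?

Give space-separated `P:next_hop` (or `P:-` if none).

Answer: P0:NH1 P1:NH3

Derivation:
Op 1: best P0=NH1 P1=-
Op 2: best P0=NH1 P1=NH2
Op 3: best P0=NH1 P1=NH2
Op 4: best P0=NH1 P1=NH2
Op 5: best P0=NH1 P1=NH2
Op 6: best P0=NH1 P1=NH3
Op 7: best P0=NH1 P1=NH3
Op 8: best P0=NH1 P1=NH2
Op 9: best P0=NH1 P1=NH2
Op 10: best P0=NH1 P1=NH3
Op 11: best P0=NH1 P1=NH3
Op 12: best P0=NH1 P1=NH3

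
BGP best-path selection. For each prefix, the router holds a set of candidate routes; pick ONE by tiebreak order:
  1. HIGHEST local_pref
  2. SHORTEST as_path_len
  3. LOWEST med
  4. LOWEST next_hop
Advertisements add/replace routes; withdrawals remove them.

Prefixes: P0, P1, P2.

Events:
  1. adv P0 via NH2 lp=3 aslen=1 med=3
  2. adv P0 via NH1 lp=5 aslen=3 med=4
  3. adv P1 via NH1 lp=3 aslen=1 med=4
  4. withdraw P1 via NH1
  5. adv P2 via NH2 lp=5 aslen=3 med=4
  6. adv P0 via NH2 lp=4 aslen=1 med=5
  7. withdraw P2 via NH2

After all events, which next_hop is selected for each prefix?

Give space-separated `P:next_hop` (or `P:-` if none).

Answer: P0:NH1 P1:- P2:-

Derivation:
Op 1: best P0=NH2 P1=- P2=-
Op 2: best P0=NH1 P1=- P2=-
Op 3: best P0=NH1 P1=NH1 P2=-
Op 4: best P0=NH1 P1=- P2=-
Op 5: best P0=NH1 P1=- P2=NH2
Op 6: best P0=NH1 P1=- P2=NH2
Op 7: best P0=NH1 P1=- P2=-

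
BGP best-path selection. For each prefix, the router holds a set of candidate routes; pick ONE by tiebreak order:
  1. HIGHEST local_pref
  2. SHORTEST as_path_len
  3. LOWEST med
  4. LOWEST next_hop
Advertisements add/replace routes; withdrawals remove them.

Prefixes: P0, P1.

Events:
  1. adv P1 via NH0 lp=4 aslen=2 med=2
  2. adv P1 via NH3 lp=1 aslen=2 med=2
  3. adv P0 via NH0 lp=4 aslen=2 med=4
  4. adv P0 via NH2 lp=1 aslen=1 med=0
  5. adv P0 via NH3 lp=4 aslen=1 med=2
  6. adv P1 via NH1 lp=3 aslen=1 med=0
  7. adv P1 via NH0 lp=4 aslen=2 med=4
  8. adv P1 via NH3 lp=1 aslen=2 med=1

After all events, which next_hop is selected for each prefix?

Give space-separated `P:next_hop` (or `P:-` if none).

Op 1: best P0=- P1=NH0
Op 2: best P0=- P1=NH0
Op 3: best P0=NH0 P1=NH0
Op 4: best P0=NH0 P1=NH0
Op 5: best P0=NH3 P1=NH0
Op 6: best P0=NH3 P1=NH0
Op 7: best P0=NH3 P1=NH0
Op 8: best P0=NH3 P1=NH0

Answer: P0:NH3 P1:NH0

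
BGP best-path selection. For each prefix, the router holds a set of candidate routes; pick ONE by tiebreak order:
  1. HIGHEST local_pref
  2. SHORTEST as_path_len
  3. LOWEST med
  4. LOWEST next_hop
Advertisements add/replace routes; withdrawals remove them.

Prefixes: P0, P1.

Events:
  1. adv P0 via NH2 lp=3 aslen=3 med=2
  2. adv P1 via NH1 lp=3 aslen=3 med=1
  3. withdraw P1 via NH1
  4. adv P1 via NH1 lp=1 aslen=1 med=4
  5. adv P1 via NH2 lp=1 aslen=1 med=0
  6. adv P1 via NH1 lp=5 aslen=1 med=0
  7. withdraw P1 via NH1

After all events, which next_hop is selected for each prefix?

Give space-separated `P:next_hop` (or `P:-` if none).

Answer: P0:NH2 P1:NH2

Derivation:
Op 1: best P0=NH2 P1=-
Op 2: best P0=NH2 P1=NH1
Op 3: best P0=NH2 P1=-
Op 4: best P0=NH2 P1=NH1
Op 5: best P0=NH2 P1=NH2
Op 6: best P0=NH2 P1=NH1
Op 7: best P0=NH2 P1=NH2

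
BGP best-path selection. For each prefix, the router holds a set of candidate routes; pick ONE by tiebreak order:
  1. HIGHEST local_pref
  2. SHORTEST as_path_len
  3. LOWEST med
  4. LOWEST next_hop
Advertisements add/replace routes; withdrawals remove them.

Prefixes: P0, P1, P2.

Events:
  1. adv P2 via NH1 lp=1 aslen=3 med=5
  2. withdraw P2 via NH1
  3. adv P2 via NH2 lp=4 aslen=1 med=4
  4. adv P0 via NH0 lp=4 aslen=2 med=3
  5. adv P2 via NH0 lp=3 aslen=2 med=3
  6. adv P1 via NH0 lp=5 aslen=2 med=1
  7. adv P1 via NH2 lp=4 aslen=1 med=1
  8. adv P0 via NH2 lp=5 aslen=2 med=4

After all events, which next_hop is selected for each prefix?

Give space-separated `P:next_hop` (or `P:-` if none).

Answer: P0:NH2 P1:NH0 P2:NH2

Derivation:
Op 1: best P0=- P1=- P2=NH1
Op 2: best P0=- P1=- P2=-
Op 3: best P0=- P1=- P2=NH2
Op 4: best P0=NH0 P1=- P2=NH2
Op 5: best P0=NH0 P1=- P2=NH2
Op 6: best P0=NH0 P1=NH0 P2=NH2
Op 7: best P0=NH0 P1=NH0 P2=NH2
Op 8: best P0=NH2 P1=NH0 P2=NH2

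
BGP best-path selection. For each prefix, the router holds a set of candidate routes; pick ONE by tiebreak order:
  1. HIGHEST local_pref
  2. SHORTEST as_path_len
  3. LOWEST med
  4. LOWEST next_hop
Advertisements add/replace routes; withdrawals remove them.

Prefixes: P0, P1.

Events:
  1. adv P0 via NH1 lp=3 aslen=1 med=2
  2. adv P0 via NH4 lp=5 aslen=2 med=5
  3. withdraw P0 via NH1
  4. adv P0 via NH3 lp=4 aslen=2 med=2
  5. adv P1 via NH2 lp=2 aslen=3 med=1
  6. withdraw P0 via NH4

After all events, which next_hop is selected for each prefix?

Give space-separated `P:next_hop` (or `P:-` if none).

Op 1: best P0=NH1 P1=-
Op 2: best P0=NH4 P1=-
Op 3: best P0=NH4 P1=-
Op 4: best P0=NH4 P1=-
Op 5: best P0=NH4 P1=NH2
Op 6: best P0=NH3 P1=NH2

Answer: P0:NH3 P1:NH2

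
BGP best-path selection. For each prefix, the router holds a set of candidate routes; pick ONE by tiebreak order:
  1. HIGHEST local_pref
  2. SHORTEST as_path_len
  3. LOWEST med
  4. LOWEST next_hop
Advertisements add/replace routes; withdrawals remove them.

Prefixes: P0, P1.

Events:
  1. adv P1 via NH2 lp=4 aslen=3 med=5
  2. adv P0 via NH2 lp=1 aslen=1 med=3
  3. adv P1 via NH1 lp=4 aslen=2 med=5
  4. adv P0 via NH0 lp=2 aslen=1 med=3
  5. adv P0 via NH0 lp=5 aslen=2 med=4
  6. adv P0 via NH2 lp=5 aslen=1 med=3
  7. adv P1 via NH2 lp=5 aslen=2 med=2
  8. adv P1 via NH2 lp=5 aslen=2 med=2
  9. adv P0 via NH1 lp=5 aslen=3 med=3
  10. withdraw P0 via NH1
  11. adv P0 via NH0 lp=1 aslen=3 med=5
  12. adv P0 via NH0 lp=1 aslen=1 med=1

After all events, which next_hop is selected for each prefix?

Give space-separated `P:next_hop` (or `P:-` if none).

Answer: P0:NH2 P1:NH2

Derivation:
Op 1: best P0=- P1=NH2
Op 2: best P0=NH2 P1=NH2
Op 3: best P0=NH2 P1=NH1
Op 4: best P0=NH0 P1=NH1
Op 5: best P0=NH0 P1=NH1
Op 6: best P0=NH2 P1=NH1
Op 7: best P0=NH2 P1=NH2
Op 8: best P0=NH2 P1=NH2
Op 9: best P0=NH2 P1=NH2
Op 10: best P0=NH2 P1=NH2
Op 11: best P0=NH2 P1=NH2
Op 12: best P0=NH2 P1=NH2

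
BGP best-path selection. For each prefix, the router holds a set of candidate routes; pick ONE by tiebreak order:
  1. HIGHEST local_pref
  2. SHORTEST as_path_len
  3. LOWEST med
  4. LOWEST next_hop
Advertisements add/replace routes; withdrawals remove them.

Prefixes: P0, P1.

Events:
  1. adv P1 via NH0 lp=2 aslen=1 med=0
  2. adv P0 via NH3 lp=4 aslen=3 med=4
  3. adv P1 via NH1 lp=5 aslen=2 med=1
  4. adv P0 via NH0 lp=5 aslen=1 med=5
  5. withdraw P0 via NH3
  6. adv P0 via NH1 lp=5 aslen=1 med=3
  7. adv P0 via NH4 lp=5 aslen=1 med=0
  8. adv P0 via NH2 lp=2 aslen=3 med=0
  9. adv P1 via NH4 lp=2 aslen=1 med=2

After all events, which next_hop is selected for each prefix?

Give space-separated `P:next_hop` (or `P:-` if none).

Answer: P0:NH4 P1:NH1

Derivation:
Op 1: best P0=- P1=NH0
Op 2: best P0=NH3 P1=NH0
Op 3: best P0=NH3 P1=NH1
Op 4: best P0=NH0 P1=NH1
Op 5: best P0=NH0 P1=NH1
Op 6: best P0=NH1 P1=NH1
Op 7: best P0=NH4 P1=NH1
Op 8: best P0=NH4 P1=NH1
Op 9: best P0=NH4 P1=NH1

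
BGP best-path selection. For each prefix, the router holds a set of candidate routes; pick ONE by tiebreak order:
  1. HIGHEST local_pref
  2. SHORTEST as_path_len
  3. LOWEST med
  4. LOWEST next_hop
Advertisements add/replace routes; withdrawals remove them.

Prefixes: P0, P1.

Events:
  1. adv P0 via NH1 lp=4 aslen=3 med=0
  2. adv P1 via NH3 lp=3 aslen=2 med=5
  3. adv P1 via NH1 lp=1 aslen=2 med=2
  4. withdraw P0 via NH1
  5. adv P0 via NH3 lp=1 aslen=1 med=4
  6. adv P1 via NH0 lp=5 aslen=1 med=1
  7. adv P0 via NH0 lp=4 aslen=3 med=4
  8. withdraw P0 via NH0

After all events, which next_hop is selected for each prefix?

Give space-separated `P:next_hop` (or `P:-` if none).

Op 1: best P0=NH1 P1=-
Op 2: best P0=NH1 P1=NH3
Op 3: best P0=NH1 P1=NH3
Op 4: best P0=- P1=NH3
Op 5: best P0=NH3 P1=NH3
Op 6: best P0=NH3 P1=NH0
Op 7: best P0=NH0 P1=NH0
Op 8: best P0=NH3 P1=NH0

Answer: P0:NH3 P1:NH0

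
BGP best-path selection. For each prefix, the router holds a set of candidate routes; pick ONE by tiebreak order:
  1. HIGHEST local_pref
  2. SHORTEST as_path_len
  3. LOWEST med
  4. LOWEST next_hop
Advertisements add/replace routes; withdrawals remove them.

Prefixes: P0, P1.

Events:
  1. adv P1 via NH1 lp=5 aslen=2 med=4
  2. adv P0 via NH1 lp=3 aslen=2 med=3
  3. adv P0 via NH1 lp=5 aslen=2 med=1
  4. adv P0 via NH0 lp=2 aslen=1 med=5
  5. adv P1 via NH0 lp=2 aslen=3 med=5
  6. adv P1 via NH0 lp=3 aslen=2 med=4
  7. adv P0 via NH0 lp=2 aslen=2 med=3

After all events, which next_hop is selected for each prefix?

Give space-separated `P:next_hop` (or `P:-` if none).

Answer: P0:NH1 P1:NH1

Derivation:
Op 1: best P0=- P1=NH1
Op 2: best P0=NH1 P1=NH1
Op 3: best P0=NH1 P1=NH1
Op 4: best P0=NH1 P1=NH1
Op 5: best P0=NH1 P1=NH1
Op 6: best P0=NH1 P1=NH1
Op 7: best P0=NH1 P1=NH1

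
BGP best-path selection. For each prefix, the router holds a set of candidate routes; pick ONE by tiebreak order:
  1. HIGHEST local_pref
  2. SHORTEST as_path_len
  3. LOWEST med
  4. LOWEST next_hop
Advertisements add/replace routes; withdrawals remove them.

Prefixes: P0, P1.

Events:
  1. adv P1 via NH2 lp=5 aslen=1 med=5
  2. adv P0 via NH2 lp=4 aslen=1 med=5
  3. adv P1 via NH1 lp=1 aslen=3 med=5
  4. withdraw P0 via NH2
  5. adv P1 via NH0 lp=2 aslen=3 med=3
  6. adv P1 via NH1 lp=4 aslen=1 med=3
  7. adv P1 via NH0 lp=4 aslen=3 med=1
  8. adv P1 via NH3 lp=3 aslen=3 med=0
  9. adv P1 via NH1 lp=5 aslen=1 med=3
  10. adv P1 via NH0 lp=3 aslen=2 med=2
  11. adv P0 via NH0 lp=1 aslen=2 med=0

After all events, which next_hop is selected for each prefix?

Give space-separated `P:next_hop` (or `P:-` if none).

Answer: P0:NH0 P1:NH1

Derivation:
Op 1: best P0=- P1=NH2
Op 2: best P0=NH2 P1=NH2
Op 3: best P0=NH2 P1=NH2
Op 4: best P0=- P1=NH2
Op 5: best P0=- P1=NH2
Op 6: best P0=- P1=NH2
Op 7: best P0=- P1=NH2
Op 8: best P0=- P1=NH2
Op 9: best P0=- P1=NH1
Op 10: best P0=- P1=NH1
Op 11: best P0=NH0 P1=NH1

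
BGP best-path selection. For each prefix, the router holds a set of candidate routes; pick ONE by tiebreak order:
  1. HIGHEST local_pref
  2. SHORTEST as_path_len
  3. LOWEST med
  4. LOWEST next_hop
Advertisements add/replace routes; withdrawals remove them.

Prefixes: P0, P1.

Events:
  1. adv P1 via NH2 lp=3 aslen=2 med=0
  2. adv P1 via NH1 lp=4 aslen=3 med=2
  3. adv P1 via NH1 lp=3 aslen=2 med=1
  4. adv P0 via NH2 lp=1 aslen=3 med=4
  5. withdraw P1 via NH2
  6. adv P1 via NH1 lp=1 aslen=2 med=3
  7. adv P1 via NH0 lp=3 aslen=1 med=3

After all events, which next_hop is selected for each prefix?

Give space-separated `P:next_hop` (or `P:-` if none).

Answer: P0:NH2 P1:NH0

Derivation:
Op 1: best P0=- P1=NH2
Op 2: best P0=- P1=NH1
Op 3: best P0=- P1=NH2
Op 4: best P0=NH2 P1=NH2
Op 5: best P0=NH2 P1=NH1
Op 6: best P0=NH2 P1=NH1
Op 7: best P0=NH2 P1=NH0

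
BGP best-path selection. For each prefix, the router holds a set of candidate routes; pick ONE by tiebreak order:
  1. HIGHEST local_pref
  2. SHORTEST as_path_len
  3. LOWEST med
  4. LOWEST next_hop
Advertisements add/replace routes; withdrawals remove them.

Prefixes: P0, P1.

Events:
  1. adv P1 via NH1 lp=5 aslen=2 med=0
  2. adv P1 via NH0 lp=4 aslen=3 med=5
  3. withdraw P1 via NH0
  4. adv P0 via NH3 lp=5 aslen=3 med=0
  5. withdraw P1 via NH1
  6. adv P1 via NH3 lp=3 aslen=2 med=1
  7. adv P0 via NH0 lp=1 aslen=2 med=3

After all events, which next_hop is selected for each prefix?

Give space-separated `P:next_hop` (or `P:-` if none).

Op 1: best P0=- P1=NH1
Op 2: best P0=- P1=NH1
Op 3: best P0=- P1=NH1
Op 4: best P0=NH3 P1=NH1
Op 5: best P0=NH3 P1=-
Op 6: best P0=NH3 P1=NH3
Op 7: best P0=NH3 P1=NH3

Answer: P0:NH3 P1:NH3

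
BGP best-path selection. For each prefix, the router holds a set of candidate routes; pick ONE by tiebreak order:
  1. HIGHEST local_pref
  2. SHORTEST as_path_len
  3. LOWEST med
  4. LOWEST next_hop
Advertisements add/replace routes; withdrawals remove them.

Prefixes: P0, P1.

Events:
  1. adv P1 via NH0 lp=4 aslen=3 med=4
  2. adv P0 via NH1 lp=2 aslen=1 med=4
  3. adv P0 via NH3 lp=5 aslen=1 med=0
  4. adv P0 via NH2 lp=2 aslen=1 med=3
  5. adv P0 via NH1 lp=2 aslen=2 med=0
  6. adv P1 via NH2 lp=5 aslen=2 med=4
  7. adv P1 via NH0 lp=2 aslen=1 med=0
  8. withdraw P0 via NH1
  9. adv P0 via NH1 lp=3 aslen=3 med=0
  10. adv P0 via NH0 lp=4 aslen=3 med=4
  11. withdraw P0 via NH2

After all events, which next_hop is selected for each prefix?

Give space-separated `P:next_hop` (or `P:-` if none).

Answer: P0:NH3 P1:NH2

Derivation:
Op 1: best P0=- P1=NH0
Op 2: best P0=NH1 P1=NH0
Op 3: best P0=NH3 P1=NH0
Op 4: best P0=NH3 P1=NH0
Op 5: best P0=NH3 P1=NH0
Op 6: best P0=NH3 P1=NH2
Op 7: best P0=NH3 P1=NH2
Op 8: best P0=NH3 P1=NH2
Op 9: best P0=NH3 P1=NH2
Op 10: best P0=NH3 P1=NH2
Op 11: best P0=NH3 P1=NH2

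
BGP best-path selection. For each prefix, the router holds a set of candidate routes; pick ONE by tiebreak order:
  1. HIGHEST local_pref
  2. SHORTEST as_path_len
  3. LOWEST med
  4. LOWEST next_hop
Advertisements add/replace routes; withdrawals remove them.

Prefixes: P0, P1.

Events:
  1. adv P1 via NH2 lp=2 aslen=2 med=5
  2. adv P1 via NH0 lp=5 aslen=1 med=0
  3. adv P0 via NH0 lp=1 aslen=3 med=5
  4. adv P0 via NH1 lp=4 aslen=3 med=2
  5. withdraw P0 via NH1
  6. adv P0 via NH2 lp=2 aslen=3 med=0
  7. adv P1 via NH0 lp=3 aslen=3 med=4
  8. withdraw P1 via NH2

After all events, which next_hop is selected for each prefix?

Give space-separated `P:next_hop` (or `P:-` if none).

Op 1: best P0=- P1=NH2
Op 2: best P0=- P1=NH0
Op 3: best P0=NH0 P1=NH0
Op 4: best P0=NH1 P1=NH0
Op 5: best P0=NH0 P1=NH0
Op 6: best P0=NH2 P1=NH0
Op 7: best P0=NH2 P1=NH0
Op 8: best P0=NH2 P1=NH0

Answer: P0:NH2 P1:NH0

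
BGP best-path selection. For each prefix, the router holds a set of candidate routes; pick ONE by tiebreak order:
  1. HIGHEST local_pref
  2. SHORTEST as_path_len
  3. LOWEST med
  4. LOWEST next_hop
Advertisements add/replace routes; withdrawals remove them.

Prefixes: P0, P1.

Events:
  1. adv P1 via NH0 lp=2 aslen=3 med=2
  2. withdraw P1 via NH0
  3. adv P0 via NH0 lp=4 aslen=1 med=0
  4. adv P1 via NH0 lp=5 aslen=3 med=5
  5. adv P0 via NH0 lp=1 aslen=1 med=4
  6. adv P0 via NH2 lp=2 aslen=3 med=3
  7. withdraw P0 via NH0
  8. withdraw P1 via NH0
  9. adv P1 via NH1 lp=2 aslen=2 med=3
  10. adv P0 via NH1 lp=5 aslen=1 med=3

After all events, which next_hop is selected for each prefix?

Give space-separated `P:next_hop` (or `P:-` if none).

Op 1: best P0=- P1=NH0
Op 2: best P0=- P1=-
Op 3: best P0=NH0 P1=-
Op 4: best P0=NH0 P1=NH0
Op 5: best P0=NH0 P1=NH0
Op 6: best P0=NH2 P1=NH0
Op 7: best P0=NH2 P1=NH0
Op 8: best P0=NH2 P1=-
Op 9: best P0=NH2 P1=NH1
Op 10: best P0=NH1 P1=NH1

Answer: P0:NH1 P1:NH1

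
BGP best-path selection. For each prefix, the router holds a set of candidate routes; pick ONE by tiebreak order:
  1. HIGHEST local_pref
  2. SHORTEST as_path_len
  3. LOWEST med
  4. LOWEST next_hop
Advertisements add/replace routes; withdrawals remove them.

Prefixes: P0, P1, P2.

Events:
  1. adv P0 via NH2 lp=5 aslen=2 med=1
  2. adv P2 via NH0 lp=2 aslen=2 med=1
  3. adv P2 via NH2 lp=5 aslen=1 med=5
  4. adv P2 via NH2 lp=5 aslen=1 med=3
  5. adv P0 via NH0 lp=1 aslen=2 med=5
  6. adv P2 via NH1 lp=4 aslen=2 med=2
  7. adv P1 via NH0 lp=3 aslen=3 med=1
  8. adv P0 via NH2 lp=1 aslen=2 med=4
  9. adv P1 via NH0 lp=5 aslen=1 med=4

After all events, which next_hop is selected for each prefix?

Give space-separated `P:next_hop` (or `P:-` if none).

Answer: P0:NH2 P1:NH0 P2:NH2

Derivation:
Op 1: best P0=NH2 P1=- P2=-
Op 2: best P0=NH2 P1=- P2=NH0
Op 3: best P0=NH2 P1=- P2=NH2
Op 4: best P0=NH2 P1=- P2=NH2
Op 5: best P0=NH2 P1=- P2=NH2
Op 6: best P0=NH2 P1=- P2=NH2
Op 7: best P0=NH2 P1=NH0 P2=NH2
Op 8: best P0=NH2 P1=NH0 P2=NH2
Op 9: best P0=NH2 P1=NH0 P2=NH2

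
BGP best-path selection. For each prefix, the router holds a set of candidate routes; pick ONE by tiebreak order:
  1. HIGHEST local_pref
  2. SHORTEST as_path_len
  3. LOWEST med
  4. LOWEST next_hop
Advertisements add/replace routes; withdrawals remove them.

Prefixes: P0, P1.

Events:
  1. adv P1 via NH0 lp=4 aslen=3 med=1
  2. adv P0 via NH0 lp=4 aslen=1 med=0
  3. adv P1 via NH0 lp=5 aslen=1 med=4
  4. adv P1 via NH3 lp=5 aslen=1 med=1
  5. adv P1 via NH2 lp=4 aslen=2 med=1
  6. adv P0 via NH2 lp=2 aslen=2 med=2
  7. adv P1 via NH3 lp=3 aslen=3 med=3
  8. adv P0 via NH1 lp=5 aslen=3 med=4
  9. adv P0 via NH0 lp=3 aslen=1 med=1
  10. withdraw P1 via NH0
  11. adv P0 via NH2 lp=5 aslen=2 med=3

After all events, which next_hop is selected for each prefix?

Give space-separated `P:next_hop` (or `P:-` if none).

Op 1: best P0=- P1=NH0
Op 2: best P0=NH0 P1=NH0
Op 3: best P0=NH0 P1=NH0
Op 4: best P0=NH0 P1=NH3
Op 5: best P0=NH0 P1=NH3
Op 6: best P0=NH0 P1=NH3
Op 7: best P0=NH0 P1=NH0
Op 8: best P0=NH1 P1=NH0
Op 9: best P0=NH1 P1=NH0
Op 10: best P0=NH1 P1=NH2
Op 11: best P0=NH2 P1=NH2

Answer: P0:NH2 P1:NH2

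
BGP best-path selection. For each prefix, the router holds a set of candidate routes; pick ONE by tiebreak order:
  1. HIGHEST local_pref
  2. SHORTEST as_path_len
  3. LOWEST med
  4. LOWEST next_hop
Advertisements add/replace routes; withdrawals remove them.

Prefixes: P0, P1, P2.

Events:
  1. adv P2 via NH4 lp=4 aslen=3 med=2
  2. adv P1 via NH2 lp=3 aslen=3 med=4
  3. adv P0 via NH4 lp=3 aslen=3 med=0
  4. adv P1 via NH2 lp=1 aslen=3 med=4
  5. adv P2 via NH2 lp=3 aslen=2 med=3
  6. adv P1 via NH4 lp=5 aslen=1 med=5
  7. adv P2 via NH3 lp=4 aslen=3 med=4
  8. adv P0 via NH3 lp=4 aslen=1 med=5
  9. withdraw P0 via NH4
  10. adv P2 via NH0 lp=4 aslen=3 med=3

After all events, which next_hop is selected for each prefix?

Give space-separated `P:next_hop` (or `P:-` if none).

Answer: P0:NH3 P1:NH4 P2:NH4

Derivation:
Op 1: best P0=- P1=- P2=NH4
Op 2: best P0=- P1=NH2 P2=NH4
Op 3: best P0=NH4 P1=NH2 P2=NH4
Op 4: best P0=NH4 P1=NH2 P2=NH4
Op 5: best P0=NH4 P1=NH2 P2=NH4
Op 6: best P0=NH4 P1=NH4 P2=NH4
Op 7: best P0=NH4 P1=NH4 P2=NH4
Op 8: best P0=NH3 P1=NH4 P2=NH4
Op 9: best P0=NH3 P1=NH4 P2=NH4
Op 10: best P0=NH3 P1=NH4 P2=NH4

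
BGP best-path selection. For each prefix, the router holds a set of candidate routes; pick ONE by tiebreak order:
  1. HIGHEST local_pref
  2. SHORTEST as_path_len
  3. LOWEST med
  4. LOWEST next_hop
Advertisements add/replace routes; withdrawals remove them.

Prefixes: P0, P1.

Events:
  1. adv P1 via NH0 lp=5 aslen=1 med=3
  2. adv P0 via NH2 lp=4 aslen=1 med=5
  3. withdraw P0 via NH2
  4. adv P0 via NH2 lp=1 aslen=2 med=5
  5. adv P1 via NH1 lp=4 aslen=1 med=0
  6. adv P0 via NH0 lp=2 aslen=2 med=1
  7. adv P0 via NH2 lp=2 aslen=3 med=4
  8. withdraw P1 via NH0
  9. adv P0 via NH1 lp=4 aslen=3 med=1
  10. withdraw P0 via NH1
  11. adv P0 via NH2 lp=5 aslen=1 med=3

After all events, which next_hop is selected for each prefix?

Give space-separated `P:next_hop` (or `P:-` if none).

Op 1: best P0=- P1=NH0
Op 2: best P0=NH2 P1=NH0
Op 3: best P0=- P1=NH0
Op 4: best P0=NH2 P1=NH0
Op 5: best P0=NH2 P1=NH0
Op 6: best P0=NH0 P1=NH0
Op 7: best P0=NH0 P1=NH0
Op 8: best P0=NH0 P1=NH1
Op 9: best P0=NH1 P1=NH1
Op 10: best P0=NH0 P1=NH1
Op 11: best P0=NH2 P1=NH1

Answer: P0:NH2 P1:NH1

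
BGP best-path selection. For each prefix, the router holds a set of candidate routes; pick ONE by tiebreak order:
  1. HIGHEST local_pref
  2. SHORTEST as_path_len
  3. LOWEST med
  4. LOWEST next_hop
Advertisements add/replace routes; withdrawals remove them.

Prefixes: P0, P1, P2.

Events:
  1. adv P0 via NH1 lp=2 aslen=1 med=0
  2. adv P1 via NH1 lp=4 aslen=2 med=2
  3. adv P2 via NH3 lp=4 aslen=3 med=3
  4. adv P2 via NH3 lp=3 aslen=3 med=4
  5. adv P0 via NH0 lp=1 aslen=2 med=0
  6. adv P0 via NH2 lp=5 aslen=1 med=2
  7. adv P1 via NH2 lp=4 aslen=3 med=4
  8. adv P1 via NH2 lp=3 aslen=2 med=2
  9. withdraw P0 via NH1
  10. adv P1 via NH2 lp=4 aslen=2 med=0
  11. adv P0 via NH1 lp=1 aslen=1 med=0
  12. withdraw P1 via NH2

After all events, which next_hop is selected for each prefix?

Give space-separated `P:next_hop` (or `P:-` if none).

Answer: P0:NH2 P1:NH1 P2:NH3

Derivation:
Op 1: best P0=NH1 P1=- P2=-
Op 2: best P0=NH1 P1=NH1 P2=-
Op 3: best P0=NH1 P1=NH1 P2=NH3
Op 4: best P0=NH1 P1=NH1 P2=NH3
Op 5: best P0=NH1 P1=NH1 P2=NH3
Op 6: best P0=NH2 P1=NH1 P2=NH3
Op 7: best P0=NH2 P1=NH1 P2=NH3
Op 8: best P0=NH2 P1=NH1 P2=NH3
Op 9: best P0=NH2 P1=NH1 P2=NH3
Op 10: best P0=NH2 P1=NH2 P2=NH3
Op 11: best P0=NH2 P1=NH2 P2=NH3
Op 12: best P0=NH2 P1=NH1 P2=NH3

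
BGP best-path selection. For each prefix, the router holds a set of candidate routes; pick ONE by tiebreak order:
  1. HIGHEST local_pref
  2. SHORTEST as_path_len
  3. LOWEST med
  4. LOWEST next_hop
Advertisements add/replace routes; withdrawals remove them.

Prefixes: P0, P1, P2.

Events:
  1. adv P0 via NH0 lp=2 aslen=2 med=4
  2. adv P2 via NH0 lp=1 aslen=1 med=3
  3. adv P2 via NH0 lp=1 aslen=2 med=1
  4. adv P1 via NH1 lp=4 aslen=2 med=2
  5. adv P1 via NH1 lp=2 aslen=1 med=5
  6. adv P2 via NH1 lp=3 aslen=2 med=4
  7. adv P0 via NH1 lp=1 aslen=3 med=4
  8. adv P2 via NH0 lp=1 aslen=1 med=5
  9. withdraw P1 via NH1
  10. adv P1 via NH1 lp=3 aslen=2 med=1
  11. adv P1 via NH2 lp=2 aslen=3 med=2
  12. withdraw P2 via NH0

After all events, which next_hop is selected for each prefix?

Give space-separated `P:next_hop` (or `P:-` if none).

Answer: P0:NH0 P1:NH1 P2:NH1

Derivation:
Op 1: best P0=NH0 P1=- P2=-
Op 2: best P0=NH0 P1=- P2=NH0
Op 3: best P0=NH0 P1=- P2=NH0
Op 4: best P0=NH0 P1=NH1 P2=NH0
Op 5: best P0=NH0 P1=NH1 P2=NH0
Op 6: best P0=NH0 P1=NH1 P2=NH1
Op 7: best P0=NH0 P1=NH1 P2=NH1
Op 8: best P0=NH0 P1=NH1 P2=NH1
Op 9: best P0=NH0 P1=- P2=NH1
Op 10: best P0=NH0 P1=NH1 P2=NH1
Op 11: best P0=NH0 P1=NH1 P2=NH1
Op 12: best P0=NH0 P1=NH1 P2=NH1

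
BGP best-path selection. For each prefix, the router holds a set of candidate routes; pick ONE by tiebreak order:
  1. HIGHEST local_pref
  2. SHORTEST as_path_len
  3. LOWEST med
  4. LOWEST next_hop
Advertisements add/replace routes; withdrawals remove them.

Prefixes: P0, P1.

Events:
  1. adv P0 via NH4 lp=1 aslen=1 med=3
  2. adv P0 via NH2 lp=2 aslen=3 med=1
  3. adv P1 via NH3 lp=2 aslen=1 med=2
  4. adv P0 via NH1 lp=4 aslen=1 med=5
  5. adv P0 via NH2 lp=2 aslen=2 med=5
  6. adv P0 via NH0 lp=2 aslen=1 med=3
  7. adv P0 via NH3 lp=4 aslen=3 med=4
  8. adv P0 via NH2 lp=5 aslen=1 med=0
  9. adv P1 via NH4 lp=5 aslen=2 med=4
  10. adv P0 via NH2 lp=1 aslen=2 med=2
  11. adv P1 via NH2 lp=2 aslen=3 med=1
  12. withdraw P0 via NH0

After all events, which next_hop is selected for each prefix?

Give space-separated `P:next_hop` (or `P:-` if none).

Answer: P0:NH1 P1:NH4

Derivation:
Op 1: best P0=NH4 P1=-
Op 2: best P0=NH2 P1=-
Op 3: best P0=NH2 P1=NH3
Op 4: best P0=NH1 P1=NH3
Op 5: best P0=NH1 P1=NH3
Op 6: best P0=NH1 P1=NH3
Op 7: best P0=NH1 P1=NH3
Op 8: best P0=NH2 P1=NH3
Op 9: best P0=NH2 P1=NH4
Op 10: best P0=NH1 P1=NH4
Op 11: best P0=NH1 P1=NH4
Op 12: best P0=NH1 P1=NH4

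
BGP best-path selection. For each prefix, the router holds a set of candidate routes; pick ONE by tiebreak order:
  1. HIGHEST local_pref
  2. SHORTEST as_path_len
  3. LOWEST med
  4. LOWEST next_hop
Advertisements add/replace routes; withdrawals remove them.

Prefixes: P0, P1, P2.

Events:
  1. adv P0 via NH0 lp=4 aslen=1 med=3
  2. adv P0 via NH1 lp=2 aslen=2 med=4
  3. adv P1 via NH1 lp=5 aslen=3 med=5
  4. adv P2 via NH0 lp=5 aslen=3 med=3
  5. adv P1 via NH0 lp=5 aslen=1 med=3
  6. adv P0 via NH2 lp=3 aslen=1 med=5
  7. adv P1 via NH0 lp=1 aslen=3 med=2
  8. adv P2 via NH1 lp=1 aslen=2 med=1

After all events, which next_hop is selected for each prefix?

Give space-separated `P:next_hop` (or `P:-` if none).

Op 1: best P0=NH0 P1=- P2=-
Op 2: best P0=NH0 P1=- P2=-
Op 3: best P0=NH0 P1=NH1 P2=-
Op 4: best P0=NH0 P1=NH1 P2=NH0
Op 5: best P0=NH0 P1=NH0 P2=NH0
Op 6: best P0=NH0 P1=NH0 P2=NH0
Op 7: best P0=NH0 P1=NH1 P2=NH0
Op 8: best P0=NH0 P1=NH1 P2=NH0

Answer: P0:NH0 P1:NH1 P2:NH0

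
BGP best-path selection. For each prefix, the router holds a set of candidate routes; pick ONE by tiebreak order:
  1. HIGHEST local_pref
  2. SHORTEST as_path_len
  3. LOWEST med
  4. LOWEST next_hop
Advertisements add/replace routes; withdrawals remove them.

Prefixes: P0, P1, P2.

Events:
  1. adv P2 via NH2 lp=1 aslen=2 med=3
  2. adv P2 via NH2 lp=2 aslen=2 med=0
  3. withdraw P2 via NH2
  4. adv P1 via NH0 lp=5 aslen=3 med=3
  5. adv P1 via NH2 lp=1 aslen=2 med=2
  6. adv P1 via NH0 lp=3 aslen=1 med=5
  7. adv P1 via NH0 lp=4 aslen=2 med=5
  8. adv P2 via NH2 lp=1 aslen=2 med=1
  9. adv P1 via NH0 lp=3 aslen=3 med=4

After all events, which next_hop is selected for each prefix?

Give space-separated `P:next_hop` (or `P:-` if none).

Op 1: best P0=- P1=- P2=NH2
Op 2: best P0=- P1=- P2=NH2
Op 3: best P0=- P1=- P2=-
Op 4: best P0=- P1=NH0 P2=-
Op 5: best P0=- P1=NH0 P2=-
Op 6: best P0=- P1=NH0 P2=-
Op 7: best P0=- P1=NH0 P2=-
Op 8: best P0=- P1=NH0 P2=NH2
Op 9: best P0=- P1=NH0 P2=NH2

Answer: P0:- P1:NH0 P2:NH2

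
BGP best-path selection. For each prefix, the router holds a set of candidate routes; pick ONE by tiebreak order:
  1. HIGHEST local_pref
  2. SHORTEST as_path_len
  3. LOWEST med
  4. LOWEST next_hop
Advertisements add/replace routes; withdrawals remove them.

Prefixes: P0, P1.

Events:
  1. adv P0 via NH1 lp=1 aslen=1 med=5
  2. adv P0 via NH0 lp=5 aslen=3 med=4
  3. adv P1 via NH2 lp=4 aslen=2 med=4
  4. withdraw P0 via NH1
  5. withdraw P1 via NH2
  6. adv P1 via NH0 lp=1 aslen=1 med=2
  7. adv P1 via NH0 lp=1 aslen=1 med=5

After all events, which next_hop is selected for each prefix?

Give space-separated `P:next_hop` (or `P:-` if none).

Answer: P0:NH0 P1:NH0

Derivation:
Op 1: best P0=NH1 P1=-
Op 2: best P0=NH0 P1=-
Op 3: best P0=NH0 P1=NH2
Op 4: best P0=NH0 P1=NH2
Op 5: best P0=NH0 P1=-
Op 6: best P0=NH0 P1=NH0
Op 7: best P0=NH0 P1=NH0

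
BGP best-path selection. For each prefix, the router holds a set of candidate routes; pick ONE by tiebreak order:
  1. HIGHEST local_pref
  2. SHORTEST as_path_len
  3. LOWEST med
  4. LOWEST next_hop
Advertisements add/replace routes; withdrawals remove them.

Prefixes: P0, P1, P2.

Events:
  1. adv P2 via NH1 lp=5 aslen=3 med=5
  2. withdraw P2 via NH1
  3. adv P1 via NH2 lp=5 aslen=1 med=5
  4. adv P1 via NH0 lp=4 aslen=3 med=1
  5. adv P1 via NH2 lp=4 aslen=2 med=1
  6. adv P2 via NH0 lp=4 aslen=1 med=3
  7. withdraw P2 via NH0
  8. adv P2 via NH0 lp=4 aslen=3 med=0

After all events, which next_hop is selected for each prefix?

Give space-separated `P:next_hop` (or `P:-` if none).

Answer: P0:- P1:NH2 P2:NH0

Derivation:
Op 1: best P0=- P1=- P2=NH1
Op 2: best P0=- P1=- P2=-
Op 3: best P0=- P1=NH2 P2=-
Op 4: best P0=- P1=NH2 P2=-
Op 5: best P0=- P1=NH2 P2=-
Op 6: best P0=- P1=NH2 P2=NH0
Op 7: best P0=- P1=NH2 P2=-
Op 8: best P0=- P1=NH2 P2=NH0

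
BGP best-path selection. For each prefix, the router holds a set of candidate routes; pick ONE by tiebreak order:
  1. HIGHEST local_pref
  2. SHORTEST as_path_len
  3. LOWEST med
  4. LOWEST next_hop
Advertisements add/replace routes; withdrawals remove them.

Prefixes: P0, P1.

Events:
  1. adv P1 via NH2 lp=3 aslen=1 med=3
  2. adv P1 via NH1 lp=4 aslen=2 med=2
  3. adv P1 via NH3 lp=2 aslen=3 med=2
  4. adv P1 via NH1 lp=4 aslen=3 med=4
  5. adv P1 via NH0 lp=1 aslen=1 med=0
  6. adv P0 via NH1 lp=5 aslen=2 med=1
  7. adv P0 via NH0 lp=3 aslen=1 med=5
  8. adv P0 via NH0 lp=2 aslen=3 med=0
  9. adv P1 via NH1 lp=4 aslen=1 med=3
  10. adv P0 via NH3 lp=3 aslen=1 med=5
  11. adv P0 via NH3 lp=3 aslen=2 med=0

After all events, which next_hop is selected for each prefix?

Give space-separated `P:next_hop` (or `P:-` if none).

Answer: P0:NH1 P1:NH1

Derivation:
Op 1: best P0=- P1=NH2
Op 2: best P0=- P1=NH1
Op 3: best P0=- P1=NH1
Op 4: best P0=- P1=NH1
Op 5: best P0=- P1=NH1
Op 6: best P0=NH1 P1=NH1
Op 7: best P0=NH1 P1=NH1
Op 8: best P0=NH1 P1=NH1
Op 9: best P0=NH1 P1=NH1
Op 10: best P0=NH1 P1=NH1
Op 11: best P0=NH1 P1=NH1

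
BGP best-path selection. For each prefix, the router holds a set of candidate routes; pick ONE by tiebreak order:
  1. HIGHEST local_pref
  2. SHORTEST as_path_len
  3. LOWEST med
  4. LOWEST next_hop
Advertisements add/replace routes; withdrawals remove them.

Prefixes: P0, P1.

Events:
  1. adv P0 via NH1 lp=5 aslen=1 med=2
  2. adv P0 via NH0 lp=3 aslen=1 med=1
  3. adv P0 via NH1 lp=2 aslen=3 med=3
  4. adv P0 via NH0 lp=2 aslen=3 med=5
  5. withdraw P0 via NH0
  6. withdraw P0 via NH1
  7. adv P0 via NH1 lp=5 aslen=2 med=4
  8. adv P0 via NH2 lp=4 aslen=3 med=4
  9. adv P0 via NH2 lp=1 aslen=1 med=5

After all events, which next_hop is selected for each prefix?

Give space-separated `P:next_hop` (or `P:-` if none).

Op 1: best P0=NH1 P1=-
Op 2: best P0=NH1 P1=-
Op 3: best P0=NH0 P1=-
Op 4: best P0=NH1 P1=-
Op 5: best P0=NH1 P1=-
Op 6: best P0=- P1=-
Op 7: best P0=NH1 P1=-
Op 8: best P0=NH1 P1=-
Op 9: best P0=NH1 P1=-

Answer: P0:NH1 P1:-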